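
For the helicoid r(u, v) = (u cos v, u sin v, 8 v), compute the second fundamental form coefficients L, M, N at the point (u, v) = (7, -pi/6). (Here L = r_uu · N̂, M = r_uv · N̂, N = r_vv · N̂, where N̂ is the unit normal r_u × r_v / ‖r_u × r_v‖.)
L = 0;  M = -8*sqrt(113)/113;  N = 0

Compute the unit normal N̂(u, v) = (8*sin(v)/sqrt(u^2 + 64), -8*cos(v)/sqrt(u^2 + 64), u/sqrt(u^2 + 64)), and the second partials r_uu, r_uv, r_vv. Take dot products:
  L(u, v) = r_uu · N̂ = 0,
  M(u, v) = r_uv · N̂ = -8/sqrt(u^2 + 64),
  N(u, v) = r_vv · N̂ = 0.
Evaluating at (u, v) = (7, -pi/6):
  L = 0, M = -8*sqrt(113)/113, N = 0.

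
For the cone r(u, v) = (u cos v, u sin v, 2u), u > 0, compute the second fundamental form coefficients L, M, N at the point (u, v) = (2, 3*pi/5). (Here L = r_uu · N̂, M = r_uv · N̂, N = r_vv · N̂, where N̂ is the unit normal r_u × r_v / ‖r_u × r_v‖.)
L = 0;  M = 0;  N = 4*sqrt(5)/5

Compute the unit normal N̂(u, v) = (-2*sqrt(5)*u*cos(v)/(5*Abs(u)), -2*sqrt(5)*u*sin(v)/(5*Abs(u)), sqrt(5)*u/(5*Abs(u))), and the second partials r_uu, r_uv, r_vv. Take dot products:
  L(u, v) = r_uu · N̂ = 0,
  M(u, v) = r_uv · N̂ = 0,
  N(u, v) = r_vv · N̂ = 2*sqrt(5)*u^2/(5*Abs(u)).
Evaluating at (u, v) = (2, 3*pi/5):
  L = 0, M = 0, N = 4*sqrt(5)/5.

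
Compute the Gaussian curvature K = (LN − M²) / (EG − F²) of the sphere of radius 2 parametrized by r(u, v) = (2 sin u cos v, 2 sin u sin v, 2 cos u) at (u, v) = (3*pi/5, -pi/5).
K = 1/4

Coefficients of the first fundamental form: E = 4, F = 0, G = 4*sin(u)^2.
Coefficients of the second fundamental form: L = -2*sin(u)/Abs(sin(u)), M = 0, N = -2*sin(u)^3/Abs(sin(u)).
Assemble K = (LN − M²)/(EG − F²) = 1/4. At (u, v) = (3*pi/5, -pi/5): K = 1/4.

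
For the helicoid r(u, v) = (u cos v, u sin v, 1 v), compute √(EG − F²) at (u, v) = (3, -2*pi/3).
√(EG − F²)|_{(3, -2*pi/3)} = sqrt(10)

E = 1, F = 0, G = u^2 + 1; EG − F² = u^2 + 1; √(EG − F²) = sqrt(u^2 + 1). At the given point: sqrt(10).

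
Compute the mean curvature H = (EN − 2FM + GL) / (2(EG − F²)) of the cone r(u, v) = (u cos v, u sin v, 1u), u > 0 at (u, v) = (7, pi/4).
H = sqrt(2)/28

With E = 2, F = 0, G = u^2, L = 0, M = 0, N = sqrt(2)*u^2/(2*Abs(u)), assemble
  H = (EN − 2FM + GL) / (2(EG − F²)) = sqrt(2)/(4*Abs(u)).
At (u, v) = (7, pi/4): H = sqrt(2)/28.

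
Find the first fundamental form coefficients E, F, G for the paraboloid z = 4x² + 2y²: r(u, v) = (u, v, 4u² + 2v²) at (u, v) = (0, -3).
E = 1;  F = 0;  G = 145

Partials: r_u = (1, 0, 8*u), r_v = (0, 1, 4*v). As functions of (u, v):
  E = r_u · r_u = 64*u^2 + 1,
  F = r_u · r_v = 32*u*v,
  G = r_v · r_v = 16*v^2 + 1.
Evaluating at (u, v) = (0, -3): E = 1, F = 0, G = 145.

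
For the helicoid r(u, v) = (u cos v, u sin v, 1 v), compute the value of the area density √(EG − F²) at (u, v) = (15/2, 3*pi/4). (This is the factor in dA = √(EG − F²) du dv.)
√(EG − F²)|_{(15/2, 3*pi/4)} = sqrt(229)/2

E = 1, F = 0, G = u^2 + 1, so EG − F² = u^2 + 1. Taking the positive square root: √(EG − F²) = sqrt(u^2 + 1). At (u, v) = (15/2, 3*pi/4): sqrt(229)/2.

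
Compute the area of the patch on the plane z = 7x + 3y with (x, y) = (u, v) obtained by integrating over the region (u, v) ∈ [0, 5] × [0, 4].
Area = 20*sqrt(59)

Area = ∫∫ √(EG − F²) du dv with √(EG − F²) = sqrt(59). Integrating over [0, 5] × [0, 4] gives 20*sqrt(59).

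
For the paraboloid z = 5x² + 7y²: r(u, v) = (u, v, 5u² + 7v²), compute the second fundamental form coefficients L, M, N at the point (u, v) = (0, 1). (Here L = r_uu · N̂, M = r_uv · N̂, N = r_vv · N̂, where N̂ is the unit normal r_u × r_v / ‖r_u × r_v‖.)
L = 10*sqrt(197)/197;  M = 0;  N = 14*sqrt(197)/197

Compute the unit normal N̂(u, v) = (-10*u/sqrt(100*u^2 + 196*v^2 + 1), -14*v/sqrt(100*u^2 + 196*v^2 + 1), 1/sqrt(100*u^2 + 196*v^2 + 1)), and the second partials r_uu, r_uv, r_vv. Take dot products:
  L(u, v) = r_uu · N̂ = 10/sqrt(100*u^2 + 196*v^2 + 1),
  M(u, v) = r_uv · N̂ = 0,
  N(u, v) = r_vv · N̂ = 14/sqrt(100*u^2 + 196*v^2 + 1).
Evaluating at (u, v) = (0, 1):
  L = 10*sqrt(197)/197, M = 0, N = 14*sqrt(197)/197.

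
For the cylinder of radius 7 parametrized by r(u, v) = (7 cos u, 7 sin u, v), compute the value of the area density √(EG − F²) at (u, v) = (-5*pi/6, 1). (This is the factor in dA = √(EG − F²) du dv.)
√(EG − F²)|_{(-5*pi/6, 1)} = 7

E = 49, F = 0, G = 1, so EG − F² = 49. Taking the positive square root: √(EG − F²) = 7. At (u, v) = (-5*pi/6, 1): 7.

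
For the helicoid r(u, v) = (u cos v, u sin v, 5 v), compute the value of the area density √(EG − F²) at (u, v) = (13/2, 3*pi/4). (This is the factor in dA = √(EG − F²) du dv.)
√(EG − F²)|_{(13/2, 3*pi/4)} = sqrt(269)/2

E = 1, F = 0, G = u^2 + 25, so EG − F² = u^2 + 25. Taking the positive square root: √(EG − F²) = sqrt(u^2 + 25). At (u, v) = (13/2, 3*pi/4): sqrt(269)/2.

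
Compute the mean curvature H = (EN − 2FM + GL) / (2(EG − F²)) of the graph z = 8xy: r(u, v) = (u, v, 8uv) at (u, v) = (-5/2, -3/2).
H = -384*sqrt(545)/59405

With E = 64*v^2 + 1, F = 64*u*v, G = 64*u^2 + 1, L = 0, M = 8/sqrt(64*u^2 + 64*v^2 + 1), N = 0, assemble
  H = (EN − 2FM + GL) / (2(EG − F²)) = -512*u*v/(64*u^2 + 64*v^2 + 1)^(3/2).
At (u, v) = (-5/2, -3/2): H = -384*sqrt(545)/59405.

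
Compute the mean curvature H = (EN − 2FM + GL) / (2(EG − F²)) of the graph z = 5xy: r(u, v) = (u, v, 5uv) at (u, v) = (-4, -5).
H = -625*sqrt(114)/87723

With E = 25*v^2 + 1, F = 25*u*v, G = 25*u^2 + 1, L = 0, M = 5/sqrt(25*u^2 + 25*v^2 + 1), N = 0, assemble
  H = (EN − 2FM + GL) / (2(EG − F²)) = -125*u*v/(25*u^2 + 25*v^2 + 1)^(3/2).
At (u, v) = (-4, -5): H = -625*sqrt(114)/87723.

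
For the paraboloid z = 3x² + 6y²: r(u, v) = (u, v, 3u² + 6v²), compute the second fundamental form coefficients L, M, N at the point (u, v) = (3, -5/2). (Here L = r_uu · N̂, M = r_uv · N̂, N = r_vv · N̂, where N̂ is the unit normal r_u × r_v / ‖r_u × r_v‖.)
L = 6/35;  M = 0;  N = 12/35

Compute the unit normal N̂(u, v) = (-6*u/sqrt(36*u^2 + 144*v^2 + 1), -12*v/sqrt(36*u^2 + 144*v^2 + 1), 1/sqrt(36*u^2 + 144*v^2 + 1)), and the second partials r_uu, r_uv, r_vv. Take dot products:
  L(u, v) = r_uu · N̂ = 6/sqrt(36*u^2 + 144*v^2 + 1),
  M(u, v) = r_uv · N̂ = 0,
  N(u, v) = r_vv · N̂ = 12/sqrt(36*u^2 + 144*v^2 + 1).
Evaluating at (u, v) = (3, -5/2):
  L = 6/35, M = 0, N = 12/35.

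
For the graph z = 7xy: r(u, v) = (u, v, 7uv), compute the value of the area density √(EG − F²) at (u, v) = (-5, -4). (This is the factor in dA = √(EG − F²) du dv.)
√(EG − F²)|_{(-5, -4)} = sqrt(2010)

E = 49*v^2 + 1, F = 49*u*v, G = 49*u^2 + 1, so EG − F² = 49*u^2 + 49*v^2 + 1. Taking the positive square root: √(EG − F²) = sqrt(49*u^2 + 49*v^2 + 1). At (u, v) = (-5, -4): sqrt(2010).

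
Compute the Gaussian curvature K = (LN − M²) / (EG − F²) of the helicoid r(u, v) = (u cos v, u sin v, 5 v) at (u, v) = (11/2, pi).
K = -400/48841

Coefficients of the first fundamental form: E = 1, F = 0, G = u^2 + 25.
Coefficients of the second fundamental form: L = 0, M = -5/sqrt(u^2 + 25), N = 0.
Assemble K = (LN − M²)/(EG − F²) = -25/(u^2 + 25)^2. At (u, v) = (11/2, pi): K = -400/48841.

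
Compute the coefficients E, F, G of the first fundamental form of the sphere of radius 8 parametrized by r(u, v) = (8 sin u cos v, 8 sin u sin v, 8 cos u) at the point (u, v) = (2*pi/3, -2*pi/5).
E = 64;  F = 0;  G = 48

Partials: r_u = (8*cos(u)*cos(v), 8*sin(v)*cos(u), -8*sin(u)), r_v = (-8*sin(u)*sin(v), 8*sin(u)*cos(v), 0). As functions of (u, v):
  E = r_u · r_u = 64,
  F = r_u · r_v = 0,
  G = r_v · r_v = 64*sin(u)^2.
Evaluating at (u, v) = (2*pi/3, -2*pi/5): E = 64, F = 0, G = 48.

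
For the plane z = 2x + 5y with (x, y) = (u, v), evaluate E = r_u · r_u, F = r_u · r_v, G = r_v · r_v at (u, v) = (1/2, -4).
E = 5;  F = 10;  G = 26

Partials: r_u = (1, 0, 2), r_v = (0, 1, 5). As functions of (u, v):
  E = r_u · r_u = 5,
  F = r_u · r_v = 10,
  G = r_v · r_v = 26.
Evaluating at (u, v) = (1/2, -4): E = 5, F = 10, G = 26.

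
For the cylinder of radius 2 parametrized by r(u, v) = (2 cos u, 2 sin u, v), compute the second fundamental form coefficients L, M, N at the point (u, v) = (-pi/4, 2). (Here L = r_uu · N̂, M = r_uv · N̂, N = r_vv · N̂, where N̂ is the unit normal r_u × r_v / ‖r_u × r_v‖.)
L = -2;  M = 0;  N = 0

Compute the unit normal N̂(u, v) = (cos(u), sin(u), 0), and the second partials r_uu, r_uv, r_vv. Take dot products:
  L(u, v) = r_uu · N̂ = -2,
  M(u, v) = r_uv · N̂ = 0,
  N(u, v) = r_vv · N̂ = 0.
Evaluating at (u, v) = (-pi/4, 2):
  L = -2, M = 0, N = 0.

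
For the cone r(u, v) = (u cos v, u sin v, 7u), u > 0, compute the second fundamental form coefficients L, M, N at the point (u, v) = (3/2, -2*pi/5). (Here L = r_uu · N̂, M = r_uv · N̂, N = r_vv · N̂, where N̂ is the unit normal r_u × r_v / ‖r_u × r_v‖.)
L = 0;  M = 0;  N = 21*sqrt(2)/20

Compute the unit normal N̂(u, v) = (-7*sqrt(2)*u*cos(v)/(10*Abs(u)), -7*sqrt(2)*u*sin(v)/(10*Abs(u)), sqrt(2)*u/(10*Abs(u))), and the second partials r_uu, r_uv, r_vv. Take dot products:
  L(u, v) = r_uu · N̂ = 0,
  M(u, v) = r_uv · N̂ = 0,
  N(u, v) = r_vv · N̂ = 7*sqrt(2)*u^2/(10*Abs(u)).
Evaluating at (u, v) = (3/2, -2*pi/5):
  L = 0, M = 0, N = 21*sqrt(2)/20.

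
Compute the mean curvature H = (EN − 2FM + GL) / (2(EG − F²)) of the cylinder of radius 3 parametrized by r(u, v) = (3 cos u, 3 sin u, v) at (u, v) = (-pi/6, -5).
H = -1/6

With E = 9, F = 0, G = 1, L = -3, M = 0, N = 0, assemble
  H = (EN − 2FM + GL) / (2(EG − F²)) = -1/6.
At (u, v) = (-pi/6, -5): H = -1/6.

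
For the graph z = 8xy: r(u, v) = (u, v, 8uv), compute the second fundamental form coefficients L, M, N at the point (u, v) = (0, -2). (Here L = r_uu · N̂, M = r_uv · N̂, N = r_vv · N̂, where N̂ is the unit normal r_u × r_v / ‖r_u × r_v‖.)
L = 0;  M = 8*sqrt(257)/257;  N = 0

Compute the unit normal N̂(u, v) = (-8*v/sqrt(64*u^2 + 64*v^2 + 1), -8*u/sqrt(64*u^2 + 64*v^2 + 1), 1/sqrt(64*u^2 + 64*v^2 + 1)), and the second partials r_uu, r_uv, r_vv. Take dot products:
  L(u, v) = r_uu · N̂ = 0,
  M(u, v) = r_uv · N̂ = 8/sqrt(64*u^2 + 64*v^2 + 1),
  N(u, v) = r_vv · N̂ = 0.
Evaluating at (u, v) = (0, -2):
  L = 0, M = 8*sqrt(257)/257, N = 0.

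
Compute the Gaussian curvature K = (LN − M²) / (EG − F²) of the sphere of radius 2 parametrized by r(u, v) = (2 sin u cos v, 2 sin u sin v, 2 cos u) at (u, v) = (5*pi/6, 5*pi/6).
K = 1/4

Coefficients of the first fundamental form: E = 4, F = 0, G = 4*sin(u)^2.
Coefficients of the second fundamental form: L = -2*sin(u)/Abs(sin(u)), M = 0, N = -2*sin(u)^3/Abs(sin(u)).
Assemble K = (LN − M²)/(EG − F²) = 1/4. At (u, v) = (5*pi/6, 5*pi/6): K = 1/4.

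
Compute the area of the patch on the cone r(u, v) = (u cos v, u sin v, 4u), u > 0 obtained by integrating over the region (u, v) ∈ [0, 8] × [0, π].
Area = 32*sqrt(17)*pi

Area = ∫∫ √(EG − F²) du dv with √(EG − F²) = sqrt(17)*Abs(u). Integrating over [0, 8] × [0, π] gives 32*sqrt(17)*pi.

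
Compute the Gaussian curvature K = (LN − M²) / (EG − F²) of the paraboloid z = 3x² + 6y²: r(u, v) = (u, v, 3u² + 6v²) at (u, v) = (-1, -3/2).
K = 72/130321

Coefficients of the first fundamental form: E = 36*u^2 + 1, F = 72*u*v, G = 144*v^2 + 1.
Coefficients of the second fundamental form: L = 6/sqrt(36*u^2 + 144*v^2 + 1), M = 0, N = 12/sqrt(36*u^2 + 144*v^2 + 1).
Assemble K = (LN − M²)/(EG − F²) = 72/(1296*u^4 + 10368*u^2*v^2 + 72*u^2 + 20736*v^4 + 288*v^2 + 1). At (u, v) = (-1, -3/2): K = 72/130321.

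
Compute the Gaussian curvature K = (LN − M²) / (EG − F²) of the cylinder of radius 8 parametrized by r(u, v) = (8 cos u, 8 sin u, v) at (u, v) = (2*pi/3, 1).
K = 0

Coefficients of the first fundamental form: E = 64, F = 0, G = 1.
Coefficients of the second fundamental form: L = -8, M = 0, N = 0.
Assemble K = (LN − M²)/(EG − F²) = 0. At (u, v) = (2*pi/3, 1): K = 0.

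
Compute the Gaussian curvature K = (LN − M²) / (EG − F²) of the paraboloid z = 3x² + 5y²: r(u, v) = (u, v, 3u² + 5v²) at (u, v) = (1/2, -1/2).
K = 12/245

Coefficients of the first fundamental form: E = 36*u^2 + 1, F = 60*u*v, G = 100*v^2 + 1.
Coefficients of the second fundamental form: L = 6/sqrt(36*u^2 + 100*v^2 + 1), M = 0, N = 10/sqrt(36*u^2 + 100*v^2 + 1).
Assemble K = (LN − M²)/(EG − F²) = 60/(1296*u^4 + 7200*u^2*v^2 + 72*u^2 + 10000*v^4 + 200*v^2 + 1). At (u, v) = (1/2, -1/2): K = 12/245.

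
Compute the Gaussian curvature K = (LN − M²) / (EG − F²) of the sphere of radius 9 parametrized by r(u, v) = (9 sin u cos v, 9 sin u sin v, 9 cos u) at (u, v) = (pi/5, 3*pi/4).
K = 1/81

Coefficients of the first fundamental form: E = 81, F = 0, G = 81*sin(u)^2.
Coefficients of the second fundamental form: L = -9*sin(u)/Abs(sin(u)), M = 0, N = -9*sin(u)^3/Abs(sin(u)).
Assemble K = (LN − M²)/(EG − F²) = 1/81. At (u, v) = (pi/5, 3*pi/4): K = 1/81.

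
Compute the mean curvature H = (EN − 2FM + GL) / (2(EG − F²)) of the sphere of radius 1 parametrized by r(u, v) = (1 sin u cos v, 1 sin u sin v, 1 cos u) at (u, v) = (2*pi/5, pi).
H = -1

With E = 1, F = 0, G = sin(u)^2, L = -sin(u)/Abs(sin(u)), M = 0, N = -sin(u)^3/Abs(sin(u)), assemble
  H = (EN − 2FM + GL) / (2(EG − F²)) = -sin(u)/Abs(sin(u)).
At (u, v) = (2*pi/5, pi): H = -1.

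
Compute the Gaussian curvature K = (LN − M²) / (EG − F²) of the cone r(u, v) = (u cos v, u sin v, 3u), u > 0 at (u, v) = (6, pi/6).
K = 0

Coefficients of the first fundamental form: E = 10, F = 0, G = u^2.
Coefficients of the second fundamental form: L = 0, M = 0, N = 3*sqrt(10)*u^2/(10*Abs(u)).
Assemble K = (LN − M²)/(EG − F²) = 0. At (u, v) = (6, pi/6): K = 0.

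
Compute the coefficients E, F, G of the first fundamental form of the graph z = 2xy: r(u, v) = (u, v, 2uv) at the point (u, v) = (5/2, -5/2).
E = 26;  F = -25;  G = 26

Partials: r_u = (1, 0, 2*v), r_v = (0, 1, 2*u). As functions of (u, v):
  E = r_u · r_u = 4*v^2 + 1,
  F = r_u · r_v = 4*u*v,
  G = r_v · r_v = 4*u^2 + 1.
Evaluating at (u, v) = (5/2, -5/2): E = 26, F = -25, G = 26.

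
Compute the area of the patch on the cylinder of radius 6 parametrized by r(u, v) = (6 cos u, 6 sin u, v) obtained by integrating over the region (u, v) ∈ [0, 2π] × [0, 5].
Area = 60*pi

Area = ∫∫ √(EG − F²) du dv with √(EG − F²) = 6. Integrating over [0, 2π] × [0, 5] gives 60*pi.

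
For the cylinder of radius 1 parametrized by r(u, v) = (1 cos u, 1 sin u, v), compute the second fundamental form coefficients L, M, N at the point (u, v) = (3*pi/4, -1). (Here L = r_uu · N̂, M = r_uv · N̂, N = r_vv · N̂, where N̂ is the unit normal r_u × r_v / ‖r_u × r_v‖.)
L = -1;  M = 0;  N = 0

Compute the unit normal N̂(u, v) = (cos(u), sin(u), 0), and the second partials r_uu, r_uv, r_vv. Take dot products:
  L(u, v) = r_uu · N̂ = -1,
  M(u, v) = r_uv · N̂ = 0,
  N(u, v) = r_vv · N̂ = 0.
Evaluating at (u, v) = (3*pi/4, -1):
  L = -1, M = 0, N = 0.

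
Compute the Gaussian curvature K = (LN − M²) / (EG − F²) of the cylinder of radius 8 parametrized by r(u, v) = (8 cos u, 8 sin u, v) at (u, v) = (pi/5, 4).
K = 0

Coefficients of the first fundamental form: E = 64, F = 0, G = 1.
Coefficients of the second fundamental form: L = -8, M = 0, N = 0.
Assemble K = (LN − M²)/(EG − F²) = 0. At (u, v) = (pi/5, 4): K = 0.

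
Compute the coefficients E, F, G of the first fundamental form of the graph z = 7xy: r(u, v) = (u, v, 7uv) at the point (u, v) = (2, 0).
E = 1;  F = 0;  G = 197

Partials: r_u = (1, 0, 7*v), r_v = (0, 1, 7*u). As functions of (u, v):
  E = r_u · r_u = 49*v^2 + 1,
  F = r_u · r_v = 49*u*v,
  G = r_v · r_v = 49*u^2 + 1.
Evaluating at (u, v) = (2, 0): E = 1, F = 0, G = 197.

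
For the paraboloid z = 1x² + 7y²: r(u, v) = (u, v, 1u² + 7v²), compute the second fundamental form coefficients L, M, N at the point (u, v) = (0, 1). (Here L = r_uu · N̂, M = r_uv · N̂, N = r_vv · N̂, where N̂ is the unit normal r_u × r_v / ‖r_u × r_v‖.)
L = 2*sqrt(197)/197;  M = 0;  N = 14*sqrt(197)/197

Compute the unit normal N̂(u, v) = (-2*u/sqrt(4*u^2 + 196*v^2 + 1), -14*v/sqrt(4*u^2 + 196*v^2 + 1), 1/sqrt(4*u^2 + 196*v^2 + 1)), and the second partials r_uu, r_uv, r_vv. Take dot products:
  L(u, v) = r_uu · N̂ = 2/sqrt(4*u^2 + 196*v^2 + 1),
  M(u, v) = r_uv · N̂ = 0,
  N(u, v) = r_vv · N̂ = 14/sqrt(4*u^2 + 196*v^2 + 1).
Evaluating at (u, v) = (0, 1):
  L = 2*sqrt(197)/197, M = 0, N = 14*sqrt(197)/197.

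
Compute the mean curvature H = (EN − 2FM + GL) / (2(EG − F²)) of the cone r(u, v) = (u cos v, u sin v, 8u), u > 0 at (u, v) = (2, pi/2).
H = 2*sqrt(65)/65

With E = 65, F = 0, G = u^2, L = 0, M = 0, N = 8*sqrt(65)*u^2/(65*Abs(u)), assemble
  H = (EN − 2FM + GL) / (2(EG − F²)) = 4*sqrt(65)/(65*Abs(u)).
At (u, v) = (2, pi/2): H = 2*sqrt(65)/65.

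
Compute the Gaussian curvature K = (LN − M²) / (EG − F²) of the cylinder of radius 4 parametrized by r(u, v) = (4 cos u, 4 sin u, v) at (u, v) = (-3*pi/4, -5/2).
K = 0

Coefficients of the first fundamental form: E = 16, F = 0, G = 1.
Coefficients of the second fundamental form: L = -4, M = 0, N = 0.
Assemble K = (LN − M²)/(EG − F²) = 0. At (u, v) = (-3*pi/4, -5/2): K = 0.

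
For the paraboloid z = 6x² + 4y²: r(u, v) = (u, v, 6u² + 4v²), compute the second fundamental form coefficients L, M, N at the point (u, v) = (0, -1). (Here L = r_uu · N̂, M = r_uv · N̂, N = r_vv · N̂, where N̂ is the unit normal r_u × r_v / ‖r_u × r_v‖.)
L = 12*sqrt(65)/65;  M = 0;  N = 8*sqrt(65)/65

Compute the unit normal N̂(u, v) = (-12*u/sqrt(144*u^2 + 64*v^2 + 1), -8*v/sqrt(144*u^2 + 64*v^2 + 1), 1/sqrt(144*u^2 + 64*v^2 + 1)), and the second partials r_uu, r_uv, r_vv. Take dot products:
  L(u, v) = r_uu · N̂ = 12/sqrt(144*u^2 + 64*v^2 + 1),
  M(u, v) = r_uv · N̂ = 0,
  N(u, v) = r_vv · N̂ = 8/sqrt(144*u^2 + 64*v^2 + 1).
Evaluating at (u, v) = (0, -1):
  L = 12*sqrt(65)/65, M = 0, N = 8*sqrt(65)/65.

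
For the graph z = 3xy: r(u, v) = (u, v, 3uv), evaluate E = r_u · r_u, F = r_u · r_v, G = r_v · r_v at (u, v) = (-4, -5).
E = 226;  F = 180;  G = 145

Partials: r_u = (1, 0, 3*v), r_v = (0, 1, 3*u). As functions of (u, v):
  E = r_u · r_u = 9*v^2 + 1,
  F = r_u · r_v = 9*u*v,
  G = r_v · r_v = 9*u^2 + 1.
Evaluating at (u, v) = (-4, -5): E = 226, F = 180, G = 145.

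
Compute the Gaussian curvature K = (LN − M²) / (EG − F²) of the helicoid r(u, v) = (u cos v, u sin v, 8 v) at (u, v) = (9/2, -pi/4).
K = -1024/113569

Coefficients of the first fundamental form: E = 1, F = 0, G = u^2 + 64.
Coefficients of the second fundamental form: L = 0, M = -8/sqrt(u^2 + 64), N = 0.
Assemble K = (LN − M²)/(EG − F²) = -64/(u^2 + 64)^2. At (u, v) = (9/2, -pi/4): K = -1024/113569.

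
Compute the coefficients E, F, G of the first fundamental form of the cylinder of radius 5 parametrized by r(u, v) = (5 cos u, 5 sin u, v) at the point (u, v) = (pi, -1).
E = 25;  F = 0;  G = 1

Partials: r_u = (-5*sin(u), 5*cos(u), 0), r_v = (0, 0, 1). As functions of (u, v):
  E = r_u · r_u = 25,
  F = r_u · r_v = 0,
  G = r_v · r_v = 1.
Evaluating at (u, v) = (pi, -1): E = 25, F = 0, G = 1.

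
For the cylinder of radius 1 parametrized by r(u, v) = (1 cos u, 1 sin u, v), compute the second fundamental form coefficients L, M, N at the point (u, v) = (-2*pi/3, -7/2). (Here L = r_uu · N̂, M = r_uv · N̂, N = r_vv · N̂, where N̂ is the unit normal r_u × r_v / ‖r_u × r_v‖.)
L = -1;  M = 0;  N = 0

Compute the unit normal N̂(u, v) = (cos(u), sin(u), 0), and the second partials r_uu, r_uv, r_vv. Take dot products:
  L(u, v) = r_uu · N̂ = -1,
  M(u, v) = r_uv · N̂ = 0,
  N(u, v) = r_vv · N̂ = 0.
Evaluating at (u, v) = (-2*pi/3, -7/2):
  L = -1, M = 0, N = 0.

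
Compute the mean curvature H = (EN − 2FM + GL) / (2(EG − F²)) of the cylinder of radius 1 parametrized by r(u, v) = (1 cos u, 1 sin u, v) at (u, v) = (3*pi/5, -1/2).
H = -1/2

With E = 1, F = 0, G = 1, L = -1, M = 0, N = 0, assemble
  H = (EN − 2FM + GL) / (2(EG − F²)) = -1/2.
At (u, v) = (3*pi/5, -1/2): H = -1/2.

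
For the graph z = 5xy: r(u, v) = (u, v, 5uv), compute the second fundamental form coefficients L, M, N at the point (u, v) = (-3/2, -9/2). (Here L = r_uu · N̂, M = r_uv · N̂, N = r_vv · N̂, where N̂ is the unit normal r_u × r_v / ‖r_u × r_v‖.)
L = 0;  M = 5*sqrt(46)/161;  N = 0

Compute the unit normal N̂(u, v) = (-5*v/sqrt(25*u^2 + 25*v^2 + 1), -5*u/sqrt(25*u^2 + 25*v^2 + 1), 1/sqrt(25*u^2 + 25*v^2 + 1)), and the second partials r_uu, r_uv, r_vv. Take dot products:
  L(u, v) = r_uu · N̂ = 0,
  M(u, v) = r_uv · N̂ = 5/sqrt(25*u^2 + 25*v^2 + 1),
  N(u, v) = r_vv · N̂ = 0.
Evaluating at (u, v) = (-3/2, -9/2):
  L = 0, M = 5*sqrt(46)/161, N = 0.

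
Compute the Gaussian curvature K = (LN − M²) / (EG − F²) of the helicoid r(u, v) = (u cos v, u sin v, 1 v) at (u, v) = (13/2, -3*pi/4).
K = -16/29929

Coefficients of the first fundamental form: E = 1, F = 0, G = u^2 + 1.
Coefficients of the second fundamental form: L = 0, M = -1/sqrt(u^2 + 1), N = 0.
Assemble K = (LN − M²)/(EG − F²) = -1/(u^2 + 1)^2. At (u, v) = (13/2, -3*pi/4): K = -16/29929.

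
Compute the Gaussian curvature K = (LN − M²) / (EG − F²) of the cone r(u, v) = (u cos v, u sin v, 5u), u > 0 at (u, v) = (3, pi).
K = 0

Coefficients of the first fundamental form: E = 26, F = 0, G = u^2.
Coefficients of the second fundamental form: L = 0, M = 0, N = 5*sqrt(26)*u^2/(26*Abs(u)).
Assemble K = (LN − M²)/(EG − F²) = 0. At (u, v) = (3, pi): K = 0.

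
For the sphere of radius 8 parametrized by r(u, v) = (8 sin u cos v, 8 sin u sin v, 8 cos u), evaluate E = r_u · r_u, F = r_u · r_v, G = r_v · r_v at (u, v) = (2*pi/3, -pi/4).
E = 64;  F = 0;  G = 48

Partials: r_u = (8*cos(u)*cos(v), 8*sin(v)*cos(u), -8*sin(u)), r_v = (-8*sin(u)*sin(v), 8*sin(u)*cos(v), 0). As functions of (u, v):
  E = r_u · r_u = 64,
  F = r_u · r_v = 0,
  G = r_v · r_v = 64*sin(u)^2.
Evaluating at (u, v) = (2*pi/3, -pi/4): E = 64, F = 0, G = 48.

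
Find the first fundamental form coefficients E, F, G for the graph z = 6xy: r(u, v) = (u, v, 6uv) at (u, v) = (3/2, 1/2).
E = 10;  F = 27;  G = 82

Partials: r_u = (1, 0, 6*v), r_v = (0, 1, 6*u). As functions of (u, v):
  E = r_u · r_u = 36*v^2 + 1,
  F = r_u · r_v = 36*u*v,
  G = r_v · r_v = 36*u^2 + 1.
Evaluating at (u, v) = (3/2, 1/2): E = 10, F = 27, G = 82.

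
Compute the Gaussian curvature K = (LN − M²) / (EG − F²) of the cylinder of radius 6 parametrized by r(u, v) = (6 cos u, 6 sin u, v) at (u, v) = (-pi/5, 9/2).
K = 0

Coefficients of the first fundamental form: E = 36, F = 0, G = 1.
Coefficients of the second fundamental form: L = -6, M = 0, N = 0.
Assemble K = (LN − M²)/(EG − F²) = 0. At (u, v) = (-pi/5, 9/2): K = 0.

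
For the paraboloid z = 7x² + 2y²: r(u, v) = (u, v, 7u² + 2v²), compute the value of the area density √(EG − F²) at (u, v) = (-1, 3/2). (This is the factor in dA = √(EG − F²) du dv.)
√(EG − F²)|_{(-1, 3/2)} = sqrt(233)

E = 196*u^2 + 1, F = 56*u*v, G = 16*v^2 + 1, so EG − F² = 196*u^2 + 16*v^2 + 1. Taking the positive square root: √(EG − F²) = sqrt(196*u^2 + 16*v^2 + 1). At (u, v) = (-1, 3/2): sqrt(233).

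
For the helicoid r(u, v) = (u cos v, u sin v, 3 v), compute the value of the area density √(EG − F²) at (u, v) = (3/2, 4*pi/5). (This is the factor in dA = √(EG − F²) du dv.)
√(EG − F²)|_{(3/2, 4*pi/5)} = 3*sqrt(5)/2

E = 1, F = 0, G = u^2 + 9, so EG − F² = u^2 + 9. Taking the positive square root: √(EG − F²) = sqrt(u^2 + 9). At (u, v) = (3/2, 4*pi/5): 3*sqrt(5)/2.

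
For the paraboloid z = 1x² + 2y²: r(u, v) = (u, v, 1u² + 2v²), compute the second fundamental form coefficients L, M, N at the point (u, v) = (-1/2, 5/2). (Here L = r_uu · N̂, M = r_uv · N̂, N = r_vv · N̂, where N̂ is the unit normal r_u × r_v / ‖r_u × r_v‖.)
L = sqrt(102)/51;  M = 0;  N = 2*sqrt(102)/51

Compute the unit normal N̂(u, v) = (-2*u/sqrt(4*u^2 + 16*v^2 + 1), -4*v/sqrt(4*u^2 + 16*v^2 + 1), 1/sqrt(4*u^2 + 16*v^2 + 1)), and the second partials r_uu, r_uv, r_vv. Take dot products:
  L(u, v) = r_uu · N̂ = 2/sqrt(4*u^2 + 16*v^2 + 1),
  M(u, v) = r_uv · N̂ = 0,
  N(u, v) = r_vv · N̂ = 4/sqrt(4*u^2 + 16*v^2 + 1).
Evaluating at (u, v) = (-1/2, 5/2):
  L = sqrt(102)/51, M = 0, N = 2*sqrt(102)/51.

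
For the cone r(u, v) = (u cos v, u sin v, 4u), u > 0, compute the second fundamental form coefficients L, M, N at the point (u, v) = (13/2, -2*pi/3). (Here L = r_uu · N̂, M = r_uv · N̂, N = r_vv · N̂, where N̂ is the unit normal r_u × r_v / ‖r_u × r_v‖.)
L = 0;  M = 0;  N = 26*sqrt(17)/17

Compute the unit normal N̂(u, v) = (-4*sqrt(17)*u*cos(v)/(17*Abs(u)), -4*sqrt(17)*u*sin(v)/(17*Abs(u)), sqrt(17)*u/(17*Abs(u))), and the second partials r_uu, r_uv, r_vv. Take dot products:
  L(u, v) = r_uu · N̂ = 0,
  M(u, v) = r_uv · N̂ = 0,
  N(u, v) = r_vv · N̂ = 4*sqrt(17)*u^2/(17*Abs(u)).
Evaluating at (u, v) = (13/2, -2*pi/3):
  L = 0, M = 0, N = 26*sqrt(17)/17.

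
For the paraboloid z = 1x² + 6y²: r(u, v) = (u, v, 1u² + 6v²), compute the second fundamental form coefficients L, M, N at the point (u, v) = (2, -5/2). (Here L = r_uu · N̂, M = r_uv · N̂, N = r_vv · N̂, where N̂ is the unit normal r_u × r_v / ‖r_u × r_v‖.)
L = 2*sqrt(917)/917;  M = 0;  N = 12*sqrt(917)/917

Compute the unit normal N̂(u, v) = (-2*u/sqrt(4*u^2 + 144*v^2 + 1), -12*v/sqrt(4*u^2 + 144*v^2 + 1), 1/sqrt(4*u^2 + 144*v^2 + 1)), and the second partials r_uu, r_uv, r_vv. Take dot products:
  L(u, v) = r_uu · N̂ = 2/sqrt(4*u^2 + 144*v^2 + 1),
  M(u, v) = r_uv · N̂ = 0,
  N(u, v) = r_vv · N̂ = 12/sqrt(4*u^2 + 144*v^2 + 1).
Evaluating at (u, v) = (2, -5/2):
  L = 2*sqrt(917)/917, M = 0, N = 12*sqrt(917)/917.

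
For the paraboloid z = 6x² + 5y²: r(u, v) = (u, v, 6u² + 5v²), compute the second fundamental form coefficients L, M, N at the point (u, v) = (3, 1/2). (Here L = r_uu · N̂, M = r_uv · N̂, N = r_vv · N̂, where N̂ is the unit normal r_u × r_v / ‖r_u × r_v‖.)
L = 6*sqrt(1322)/661;  M = 0;  N = 5*sqrt(1322)/661

Compute the unit normal N̂(u, v) = (-12*u/sqrt(144*u^2 + 100*v^2 + 1), -10*v/sqrt(144*u^2 + 100*v^2 + 1), 1/sqrt(144*u^2 + 100*v^2 + 1)), and the second partials r_uu, r_uv, r_vv. Take dot products:
  L(u, v) = r_uu · N̂ = 12/sqrt(144*u^2 + 100*v^2 + 1),
  M(u, v) = r_uv · N̂ = 0,
  N(u, v) = r_vv · N̂ = 10/sqrt(144*u^2 + 100*v^2 + 1).
Evaluating at (u, v) = (3, 1/2):
  L = 6*sqrt(1322)/661, M = 0, N = 5*sqrt(1322)/661.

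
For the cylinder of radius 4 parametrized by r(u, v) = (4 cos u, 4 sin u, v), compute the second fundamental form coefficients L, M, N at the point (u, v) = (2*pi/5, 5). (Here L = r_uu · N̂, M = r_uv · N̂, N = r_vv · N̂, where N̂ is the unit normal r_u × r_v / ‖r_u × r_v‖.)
L = -4;  M = 0;  N = 0

Compute the unit normal N̂(u, v) = (cos(u), sin(u), 0), and the second partials r_uu, r_uv, r_vv. Take dot products:
  L(u, v) = r_uu · N̂ = -4,
  M(u, v) = r_uv · N̂ = 0,
  N(u, v) = r_vv · N̂ = 0.
Evaluating at (u, v) = (2*pi/5, 5):
  L = -4, M = 0, N = 0.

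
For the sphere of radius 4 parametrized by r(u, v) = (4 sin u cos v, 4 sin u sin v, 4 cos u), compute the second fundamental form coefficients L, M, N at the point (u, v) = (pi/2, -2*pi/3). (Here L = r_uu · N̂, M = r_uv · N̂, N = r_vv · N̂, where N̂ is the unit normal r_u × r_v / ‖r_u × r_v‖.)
L = -4;  M = 0;  N = -4

Compute the unit normal N̂(u, v) = (sin(u)^2*cos(v)/Abs(sin(u)), sin(u)^2*sin(v)/Abs(sin(u)), sin(2*u)/(2*Abs(sin(u)))), and the second partials r_uu, r_uv, r_vv. Take dot products:
  L(u, v) = r_uu · N̂ = -4*sin(u)/Abs(sin(u)),
  M(u, v) = r_uv · N̂ = 0,
  N(u, v) = r_vv · N̂ = -4*sin(u)^3/Abs(sin(u)).
Evaluating at (u, v) = (pi/2, -2*pi/3):
  L = -4, M = 0, N = -4.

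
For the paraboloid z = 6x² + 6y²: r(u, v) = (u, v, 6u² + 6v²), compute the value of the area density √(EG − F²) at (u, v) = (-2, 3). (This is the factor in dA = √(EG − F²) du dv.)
√(EG − F²)|_{(-2, 3)} = sqrt(1873)

E = 144*u^2 + 1, F = 144*u*v, G = 144*v^2 + 1, so EG − F² = 144*u^2 + 144*v^2 + 1. Taking the positive square root: √(EG − F²) = sqrt(144*u^2 + 144*v^2 + 1). At (u, v) = (-2, 3): sqrt(1873).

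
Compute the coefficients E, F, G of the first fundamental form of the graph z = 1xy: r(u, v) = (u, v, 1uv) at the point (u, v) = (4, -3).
E = 10;  F = -12;  G = 17

Partials: r_u = (1, 0, v), r_v = (0, 1, u). As functions of (u, v):
  E = r_u · r_u = v^2 + 1,
  F = r_u · r_v = u*v,
  G = r_v · r_v = u^2 + 1.
Evaluating at (u, v) = (4, -3): E = 10, F = -12, G = 17.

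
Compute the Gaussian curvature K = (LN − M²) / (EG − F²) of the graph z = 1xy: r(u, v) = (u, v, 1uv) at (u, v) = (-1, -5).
K = -1/729

Coefficients of the first fundamental form: E = v^2 + 1, F = u*v, G = u^2 + 1.
Coefficients of the second fundamental form: L = 0, M = 1/sqrt(u^2 + v^2 + 1), N = 0.
Assemble K = (LN − M²)/(EG − F²) = 1/((u^2*v^2 - (u^2 + 1)*(v^2 + 1))*(u^2 + v^2 + 1)). At (u, v) = (-1, -5): K = -1/729.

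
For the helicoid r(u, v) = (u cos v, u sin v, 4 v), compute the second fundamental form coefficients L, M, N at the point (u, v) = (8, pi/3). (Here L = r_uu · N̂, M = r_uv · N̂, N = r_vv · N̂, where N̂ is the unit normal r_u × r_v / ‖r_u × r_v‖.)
L = 0;  M = -sqrt(5)/5;  N = 0

Compute the unit normal N̂(u, v) = (4*sin(v)/sqrt(u^2 + 16), -4*cos(v)/sqrt(u^2 + 16), u/sqrt(u^2 + 16)), and the second partials r_uu, r_uv, r_vv. Take dot products:
  L(u, v) = r_uu · N̂ = 0,
  M(u, v) = r_uv · N̂ = -4/sqrt(u^2 + 16),
  N(u, v) = r_vv · N̂ = 0.
Evaluating at (u, v) = (8, pi/3):
  L = 0, M = -sqrt(5)/5, N = 0.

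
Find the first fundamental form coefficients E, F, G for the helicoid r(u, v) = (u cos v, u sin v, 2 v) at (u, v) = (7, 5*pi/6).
E = 1;  F = 0;  G = 53

Partials: r_u = (cos(v), sin(v), 0), r_v = (-u*sin(v), u*cos(v), 2). As functions of (u, v):
  E = r_u · r_u = 1,
  F = r_u · r_v = 0,
  G = r_v · r_v = u^2 + 4.
Evaluating at (u, v) = (7, 5*pi/6): E = 1, F = 0, G = 53.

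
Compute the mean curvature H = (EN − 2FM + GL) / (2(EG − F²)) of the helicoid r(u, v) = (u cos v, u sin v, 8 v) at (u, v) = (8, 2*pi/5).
H = 0

With E = 1, F = 0, G = u^2 + 64, L = 0, M = -8/sqrt(u^2 + 64), N = 0, assemble
  H = (EN − 2FM + GL) / (2(EG − F²)) = 0.
At (u, v) = (8, 2*pi/5): H = 0.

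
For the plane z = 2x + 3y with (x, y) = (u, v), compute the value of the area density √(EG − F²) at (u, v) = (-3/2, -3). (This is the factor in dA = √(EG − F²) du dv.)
√(EG − F²)|_{(-3/2, -3)} = sqrt(14)

E = 5, F = 6, G = 10, so EG − F² = 14. Taking the positive square root: √(EG − F²) = sqrt(14). At (u, v) = (-3/2, -3): sqrt(14).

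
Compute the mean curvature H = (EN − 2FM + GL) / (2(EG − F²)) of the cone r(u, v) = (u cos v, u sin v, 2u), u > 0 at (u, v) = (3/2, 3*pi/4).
H = 2*sqrt(5)/15

With E = 5, F = 0, G = u^2, L = 0, M = 0, N = 2*sqrt(5)*u^2/(5*Abs(u)), assemble
  H = (EN − 2FM + GL) / (2(EG − F²)) = sqrt(5)/(5*Abs(u)).
At (u, v) = (3/2, 3*pi/4): H = 2*sqrt(5)/15.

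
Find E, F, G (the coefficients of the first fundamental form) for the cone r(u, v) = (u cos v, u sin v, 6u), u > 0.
E = 37;  F = 0;  G = u^2

Compute partials: r_u = (cos(v), sin(v), 6), r_v = (-u*sin(v), u*cos(v), 0). Then
  E = r_u · r_u = 37,
  F = r_u · r_v = 0,
  G = r_v · r_v = u^2.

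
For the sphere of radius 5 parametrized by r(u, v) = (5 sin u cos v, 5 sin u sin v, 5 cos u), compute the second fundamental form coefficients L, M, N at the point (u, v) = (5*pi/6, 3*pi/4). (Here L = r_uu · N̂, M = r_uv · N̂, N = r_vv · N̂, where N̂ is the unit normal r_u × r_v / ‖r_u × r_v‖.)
L = -5;  M = 0;  N = -5/4

Compute the unit normal N̂(u, v) = (sin(u)^2*cos(v)/Abs(sin(u)), sin(u)^2*sin(v)/Abs(sin(u)), sin(2*u)/(2*Abs(sin(u)))), and the second partials r_uu, r_uv, r_vv. Take dot products:
  L(u, v) = r_uu · N̂ = -5*sin(u)/Abs(sin(u)),
  M(u, v) = r_uv · N̂ = 0,
  N(u, v) = r_vv · N̂ = -5*sin(u)^3/Abs(sin(u)).
Evaluating at (u, v) = (5*pi/6, 3*pi/4):
  L = -5, M = 0, N = -5/4.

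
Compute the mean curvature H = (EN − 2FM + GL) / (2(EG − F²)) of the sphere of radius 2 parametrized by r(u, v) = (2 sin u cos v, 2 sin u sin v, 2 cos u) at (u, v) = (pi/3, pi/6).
H = -1/2

With E = 4, F = 0, G = 4*sin(u)^2, L = -2*sin(u)/Abs(sin(u)), M = 0, N = -2*sin(u)^3/Abs(sin(u)), assemble
  H = (EN − 2FM + GL) / (2(EG − F²)) = -sin(u)/(2*Abs(sin(u))).
At (u, v) = (pi/3, pi/6): H = -1/2.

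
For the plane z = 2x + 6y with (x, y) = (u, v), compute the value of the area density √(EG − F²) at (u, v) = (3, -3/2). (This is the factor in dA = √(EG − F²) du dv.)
√(EG − F²)|_{(3, -3/2)} = sqrt(41)

E = 5, F = 12, G = 37, so EG − F² = 41. Taking the positive square root: √(EG − F²) = sqrt(41). At (u, v) = (3, -3/2): sqrt(41).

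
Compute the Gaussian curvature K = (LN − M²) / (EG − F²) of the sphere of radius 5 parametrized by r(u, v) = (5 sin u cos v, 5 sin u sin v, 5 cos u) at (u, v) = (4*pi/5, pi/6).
K = 1/25

Coefficients of the first fundamental form: E = 25, F = 0, G = 25*sin(u)^2.
Coefficients of the second fundamental form: L = -5*sin(u)/Abs(sin(u)), M = 0, N = -5*sin(u)^3/Abs(sin(u)).
Assemble K = (LN − M²)/(EG − F²) = 1/25. At (u, v) = (4*pi/5, pi/6): K = 1/25.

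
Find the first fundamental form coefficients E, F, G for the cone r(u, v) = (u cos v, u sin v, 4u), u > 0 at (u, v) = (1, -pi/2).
E = 17;  F = 0;  G = 1

Partials: r_u = (cos(v), sin(v), 4), r_v = (-u*sin(v), u*cos(v), 0). As functions of (u, v):
  E = r_u · r_u = 17,
  F = r_u · r_v = 0,
  G = r_v · r_v = u^2.
Evaluating at (u, v) = (1, -pi/2): E = 17, F = 0, G = 1.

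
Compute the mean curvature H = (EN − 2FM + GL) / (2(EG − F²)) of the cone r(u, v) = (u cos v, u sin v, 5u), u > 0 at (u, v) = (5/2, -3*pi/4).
H = sqrt(26)/26

With E = 26, F = 0, G = u^2, L = 0, M = 0, N = 5*sqrt(26)*u^2/(26*Abs(u)), assemble
  H = (EN − 2FM + GL) / (2(EG − F²)) = 5*sqrt(26)/(52*Abs(u)).
At (u, v) = (5/2, -3*pi/4): H = sqrt(26)/26.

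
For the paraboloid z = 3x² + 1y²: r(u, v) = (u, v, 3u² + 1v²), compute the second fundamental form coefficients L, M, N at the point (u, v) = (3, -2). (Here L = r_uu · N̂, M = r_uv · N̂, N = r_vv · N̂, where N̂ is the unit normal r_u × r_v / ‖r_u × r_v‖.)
L = 6*sqrt(341)/341;  M = 0;  N = 2*sqrt(341)/341

Compute the unit normal N̂(u, v) = (-6*u/sqrt(36*u^2 + 4*v^2 + 1), -2*v/sqrt(36*u^2 + 4*v^2 + 1), 1/sqrt(36*u^2 + 4*v^2 + 1)), and the second partials r_uu, r_uv, r_vv. Take dot products:
  L(u, v) = r_uu · N̂ = 6/sqrt(36*u^2 + 4*v^2 + 1),
  M(u, v) = r_uv · N̂ = 0,
  N(u, v) = r_vv · N̂ = 2/sqrt(36*u^2 + 4*v^2 + 1).
Evaluating at (u, v) = (3, -2):
  L = 6*sqrt(341)/341, M = 0, N = 2*sqrt(341)/341.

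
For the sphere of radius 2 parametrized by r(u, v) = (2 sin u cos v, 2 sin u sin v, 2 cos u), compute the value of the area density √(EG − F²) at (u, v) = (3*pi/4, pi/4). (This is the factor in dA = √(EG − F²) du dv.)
√(EG − F²)|_{(3*pi/4, pi/4)} = 2*sqrt(2)

E = 4, F = 0, G = 4*sin(u)^2, so EG − F² = 16*sin(u)^2. Taking the positive square root: √(EG − F²) = 4*Abs(sin(u)). At (u, v) = (3*pi/4, pi/4): 2*sqrt(2).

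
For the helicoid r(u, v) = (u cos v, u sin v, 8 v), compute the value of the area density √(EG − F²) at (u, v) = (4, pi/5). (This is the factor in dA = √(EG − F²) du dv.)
√(EG − F²)|_{(4, pi/5)} = 4*sqrt(5)

E = 1, F = 0, G = u^2 + 64, so EG − F² = u^2 + 64. Taking the positive square root: √(EG − F²) = sqrt(u^2 + 64). At (u, v) = (4, pi/5): 4*sqrt(5).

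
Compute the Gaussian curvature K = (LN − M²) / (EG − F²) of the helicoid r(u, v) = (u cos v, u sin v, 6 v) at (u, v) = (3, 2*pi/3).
K = -4/225

Coefficients of the first fundamental form: E = 1, F = 0, G = u^2 + 36.
Coefficients of the second fundamental form: L = 0, M = -6/sqrt(u^2 + 36), N = 0.
Assemble K = (LN − M²)/(EG − F²) = -36/(u^2 + 36)^2. At (u, v) = (3, 2*pi/3): K = -4/225.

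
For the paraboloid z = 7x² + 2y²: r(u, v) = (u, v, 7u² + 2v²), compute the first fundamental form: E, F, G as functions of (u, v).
E = 196*u^2 + 1;  F = 56*u*v;  G = 16*v^2 + 1

Compute partials: r_u = (1, 0, 14*u), r_v = (0, 1, 4*v). Then
  E = r_u · r_u = 196*u^2 + 1,
  F = r_u · r_v = 56*u*v,
  G = r_v · r_v = 16*v^2 + 1.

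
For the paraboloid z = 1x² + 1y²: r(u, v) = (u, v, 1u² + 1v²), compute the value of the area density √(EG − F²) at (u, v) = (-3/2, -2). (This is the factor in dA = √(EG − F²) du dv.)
√(EG − F²)|_{(-3/2, -2)} = sqrt(26)

E = 4*u^2 + 1, F = 4*u*v, G = 4*v^2 + 1, so EG − F² = 4*u^2 + 4*v^2 + 1. Taking the positive square root: √(EG − F²) = sqrt(4*u^2 + 4*v^2 + 1). At (u, v) = (-3/2, -2): sqrt(26).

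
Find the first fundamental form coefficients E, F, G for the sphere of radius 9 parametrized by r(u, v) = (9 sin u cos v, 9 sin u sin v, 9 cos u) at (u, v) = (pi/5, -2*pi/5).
E = 81;  F = 0;  G = 405/8 - 81*sqrt(5)/8

Partials: r_u = (9*cos(u)*cos(v), 9*sin(v)*cos(u), -9*sin(u)), r_v = (-9*sin(u)*sin(v), 9*sin(u)*cos(v), 0). As functions of (u, v):
  E = r_u · r_u = 81,
  F = r_u · r_v = 0,
  G = r_v · r_v = 81*sin(u)^2.
Evaluating at (u, v) = (pi/5, -2*pi/5): E = 81, F = 0, G = 405/8 - 81*sqrt(5)/8.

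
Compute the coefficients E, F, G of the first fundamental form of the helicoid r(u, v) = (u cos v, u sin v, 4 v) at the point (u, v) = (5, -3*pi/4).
E = 1;  F = 0;  G = 41

Partials: r_u = (cos(v), sin(v), 0), r_v = (-u*sin(v), u*cos(v), 4). As functions of (u, v):
  E = r_u · r_u = 1,
  F = r_u · r_v = 0,
  G = r_v · r_v = u^2 + 16.
Evaluating at (u, v) = (5, -3*pi/4): E = 1, F = 0, G = 41.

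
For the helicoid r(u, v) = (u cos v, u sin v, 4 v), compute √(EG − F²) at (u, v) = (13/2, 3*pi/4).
√(EG − F²)|_{(13/2, 3*pi/4)} = sqrt(233)/2

E = 1, F = 0, G = u^2 + 16; EG − F² = u^2 + 16; √(EG − F²) = sqrt(u^2 + 16). At the given point: sqrt(233)/2.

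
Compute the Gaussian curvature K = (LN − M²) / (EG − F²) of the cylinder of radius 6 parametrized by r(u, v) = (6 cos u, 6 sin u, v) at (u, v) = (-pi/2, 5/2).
K = 0

Coefficients of the first fundamental form: E = 36, F = 0, G = 1.
Coefficients of the second fundamental form: L = -6, M = 0, N = 0.
Assemble K = (LN − M²)/(EG − F²) = 0. At (u, v) = (-pi/2, 5/2): K = 0.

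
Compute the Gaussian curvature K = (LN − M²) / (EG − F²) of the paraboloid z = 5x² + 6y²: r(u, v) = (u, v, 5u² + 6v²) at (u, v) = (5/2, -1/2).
K = 30/109561

Coefficients of the first fundamental form: E = 100*u^2 + 1, F = 120*u*v, G = 144*v^2 + 1.
Coefficients of the second fundamental form: L = 10/sqrt(100*u^2 + 144*v^2 + 1), M = 0, N = 12/sqrt(100*u^2 + 144*v^2 + 1).
Assemble K = (LN − M²)/(EG − F²) = 120/(10000*u^4 + 28800*u^2*v^2 + 200*u^2 + 20736*v^4 + 288*v^2 + 1). At (u, v) = (5/2, -1/2): K = 30/109561.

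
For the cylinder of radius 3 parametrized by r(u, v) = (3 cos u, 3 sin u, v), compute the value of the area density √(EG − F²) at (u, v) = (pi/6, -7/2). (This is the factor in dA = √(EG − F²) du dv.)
√(EG − F²)|_{(pi/6, -7/2)} = 3

E = 9, F = 0, G = 1, so EG − F² = 9. Taking the positive square root: √(EG − F²) = 3. At (u, v) = (pi/6, -7/2): 3.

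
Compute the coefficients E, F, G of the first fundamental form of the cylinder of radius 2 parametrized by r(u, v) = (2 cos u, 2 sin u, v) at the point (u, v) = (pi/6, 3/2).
E = 4;  F = 0;  G = 1

Partials: r_u = (-2*sin(u), 2*cos(u), 0), r_v = (0, 0, 1). As functions of (u, v):
  E = r_u · r_u = 4,
  F = r_u · r_v = 0,
  G = r_v · r_v = 1.
Evaluating at (u, v) = (pi/6, 3/2): E = 4, F = 0, G = 1.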